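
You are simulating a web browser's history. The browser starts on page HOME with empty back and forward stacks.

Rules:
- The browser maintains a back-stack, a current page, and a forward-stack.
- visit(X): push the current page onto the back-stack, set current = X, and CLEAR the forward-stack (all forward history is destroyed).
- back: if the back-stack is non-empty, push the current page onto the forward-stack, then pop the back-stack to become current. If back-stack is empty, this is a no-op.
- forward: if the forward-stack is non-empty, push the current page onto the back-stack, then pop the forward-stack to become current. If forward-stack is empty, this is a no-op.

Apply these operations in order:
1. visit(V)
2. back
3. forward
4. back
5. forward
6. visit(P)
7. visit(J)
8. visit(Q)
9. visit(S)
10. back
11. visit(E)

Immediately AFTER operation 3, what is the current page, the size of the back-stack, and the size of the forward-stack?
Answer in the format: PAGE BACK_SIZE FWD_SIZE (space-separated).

After 1 (visit(V)): cur=V back=1 fwd=0
After 2 (back): cur=HOME back=0 fwd=1
After 3 (forward): cur=V back=1 fwd=0

V 1 0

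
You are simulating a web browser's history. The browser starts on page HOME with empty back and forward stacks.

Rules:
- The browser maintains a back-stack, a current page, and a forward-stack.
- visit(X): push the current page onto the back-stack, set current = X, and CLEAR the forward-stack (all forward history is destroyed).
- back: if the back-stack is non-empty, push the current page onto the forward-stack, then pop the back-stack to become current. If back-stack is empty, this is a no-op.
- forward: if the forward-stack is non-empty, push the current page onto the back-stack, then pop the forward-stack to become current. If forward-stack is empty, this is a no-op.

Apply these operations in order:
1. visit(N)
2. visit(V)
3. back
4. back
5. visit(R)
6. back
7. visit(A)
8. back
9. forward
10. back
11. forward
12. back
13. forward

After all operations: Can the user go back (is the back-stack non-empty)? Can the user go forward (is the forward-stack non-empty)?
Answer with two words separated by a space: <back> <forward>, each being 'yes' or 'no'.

Answer: yes no

Derivation:
After 1 (visit(N)): cur=N back=1 fwd=0
After 2 (visit(V)): cur=V back=2 fwd=0
After 3 (back): cur=N back=1 fwd=1
After 4 (back): cur=HOME back=0 fwd=2
After 5 (visit(R)): cur=R back=1 fwd=0
After 6 (back): cur=HOME back=0 fwd=1
After 7 (visit(A)): cur=A back=1 fwd=0
After 8 (back): cur=HOME back=0 fwd=1
After 9 (forward): cur=A back=1 fwd=0
After 10 (back): cur=HOME back=0 fwd=1
After 11 (forward): cur=A back=1 fwd=0
After 12 (back): cur=HOME back=0 fwd=1
After 13 (forward): cur=A back=1 fwd=0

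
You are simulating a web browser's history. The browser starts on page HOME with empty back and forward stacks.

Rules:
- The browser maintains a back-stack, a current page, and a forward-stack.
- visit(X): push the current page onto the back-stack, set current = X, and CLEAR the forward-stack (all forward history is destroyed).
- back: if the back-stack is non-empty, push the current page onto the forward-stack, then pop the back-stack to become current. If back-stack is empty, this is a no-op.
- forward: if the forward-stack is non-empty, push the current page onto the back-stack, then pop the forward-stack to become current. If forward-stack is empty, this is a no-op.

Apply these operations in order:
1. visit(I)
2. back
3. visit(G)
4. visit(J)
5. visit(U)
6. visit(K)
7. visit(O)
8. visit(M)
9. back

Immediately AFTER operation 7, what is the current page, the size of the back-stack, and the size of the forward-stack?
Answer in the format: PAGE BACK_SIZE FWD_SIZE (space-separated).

After 1 (visit(I)): cur=I back=1 fwd=0
After 2 (back): cur=HOME back=0 fwd=1
After 3 (visit(G)): cur=G back=1 fwd=0
After 4 (visit(J)): cur=J back=2 fwd=0
After 5 (visit(U)): cur=U back=3 fwd=0
After 6 (visit(K)): cur=K back=4 fwd=0
After 7 (visit(O)): cur=O back=5 fwd=0

O 5 0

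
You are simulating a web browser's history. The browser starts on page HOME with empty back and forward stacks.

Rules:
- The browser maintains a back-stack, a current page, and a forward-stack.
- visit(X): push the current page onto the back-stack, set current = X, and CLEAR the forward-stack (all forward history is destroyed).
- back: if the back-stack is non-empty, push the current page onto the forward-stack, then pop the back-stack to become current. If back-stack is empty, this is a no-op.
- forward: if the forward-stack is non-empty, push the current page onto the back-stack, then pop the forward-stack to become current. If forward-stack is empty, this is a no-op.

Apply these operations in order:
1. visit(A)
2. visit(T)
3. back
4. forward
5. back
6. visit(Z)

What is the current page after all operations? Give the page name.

After 1 (visit(A)): cur=A back=1 fwd=0
After 2 (visit(T)): cur=T back=2 fwd=0
After 3 (back): cur=A back=1 fwd=1
After 4 (forward): cur=T back=2 fwd=0
After 5 (back): cur=A back=1 fwd=1
After 6 (visit(Z)): cur=Z back=2 fwd=0

Answer: Z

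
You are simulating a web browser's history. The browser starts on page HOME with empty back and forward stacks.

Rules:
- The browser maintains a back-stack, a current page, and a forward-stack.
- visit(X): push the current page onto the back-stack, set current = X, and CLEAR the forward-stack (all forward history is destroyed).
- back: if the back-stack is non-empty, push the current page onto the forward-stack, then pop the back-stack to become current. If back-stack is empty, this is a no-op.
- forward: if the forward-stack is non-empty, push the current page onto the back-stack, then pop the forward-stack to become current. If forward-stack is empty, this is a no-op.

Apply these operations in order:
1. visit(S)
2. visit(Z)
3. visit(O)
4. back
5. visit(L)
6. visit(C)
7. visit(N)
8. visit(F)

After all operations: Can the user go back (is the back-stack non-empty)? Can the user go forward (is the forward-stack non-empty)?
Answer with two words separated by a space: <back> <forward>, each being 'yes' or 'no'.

Answer: yes no

Derivation:
After 1 (visit(S)): cur=S back=1 fwd=0
After 2 (visit(Z)): cur=Z back=2 fwd=0
After 3 (visit(O)): cur=O back=3 fwd=0
After 4 (back): cur=Z back=2 fwd=1
After 5 (visit(L)): cur=L back=3 fwd=0
After 6 (visit(C)): cur=C back=4 fwd=0
After 7 (visit(N)): cur=N back=5 fwd=0
After 8 (visit(F)): cur=F back=6 fwd=0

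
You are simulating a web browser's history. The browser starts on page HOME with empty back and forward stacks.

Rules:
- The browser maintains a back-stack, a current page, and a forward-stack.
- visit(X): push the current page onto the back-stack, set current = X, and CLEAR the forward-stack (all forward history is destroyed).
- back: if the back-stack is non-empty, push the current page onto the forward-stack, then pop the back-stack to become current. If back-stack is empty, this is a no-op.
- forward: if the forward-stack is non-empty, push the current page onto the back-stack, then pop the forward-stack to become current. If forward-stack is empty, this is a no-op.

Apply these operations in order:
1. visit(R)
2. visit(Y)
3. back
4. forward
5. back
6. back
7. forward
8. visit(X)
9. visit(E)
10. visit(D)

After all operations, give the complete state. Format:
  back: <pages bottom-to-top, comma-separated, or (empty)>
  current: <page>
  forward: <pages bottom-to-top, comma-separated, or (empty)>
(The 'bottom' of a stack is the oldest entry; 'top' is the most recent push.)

After 1 (visit(R)): cur=R back=1 fwd=0
After 2 (visit(Y)): cur=Y back=2 fwd=0
After 3 (back): cur=R back=1 fwd=1
After 4 (forward): cur=Y back=2 fwd=0
After 5 (back): cur=R back=1 fwd=1
After 6 (back): cur=HOME back=0 fwd=2
After 7 (forward): cur=R back=1 fwd=1
After 8 (visit(X)): cur=X back=2 fwd=0
After 9 (visit(E)): cur=E back=3 fwd=0
After 10 (visit(D)): cur=D back=4 fwd=0

Answer: back: HOME,R,X,E
current: D
forward: (empty)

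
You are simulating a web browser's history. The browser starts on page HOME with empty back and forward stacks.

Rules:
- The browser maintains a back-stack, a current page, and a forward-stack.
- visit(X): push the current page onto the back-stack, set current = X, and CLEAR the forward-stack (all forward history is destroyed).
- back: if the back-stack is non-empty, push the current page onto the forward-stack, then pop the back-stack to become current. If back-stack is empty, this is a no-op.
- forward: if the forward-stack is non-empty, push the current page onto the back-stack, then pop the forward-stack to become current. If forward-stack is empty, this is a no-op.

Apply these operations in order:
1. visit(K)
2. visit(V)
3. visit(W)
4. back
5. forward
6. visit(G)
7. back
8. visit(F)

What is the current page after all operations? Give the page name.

Answer: F

Derivation:
After 1 (visit(K)): cur=K back=1 fwd=0
After 2 (visit(V)): cur=V back=2 fwd=0
After 3 (visit(W)): cur=W back=3 fwd=0
After 4 (back): cur=V back=2 fwd=1
After 5 (forward): cur=W back=3 fwd=0
After 6 (visit(G)): cur=G back=4 fwd=0
After 7 (back): cur=W back=3 fwd=1
After 8 (visit(F)): cur=F back=4 fwd=0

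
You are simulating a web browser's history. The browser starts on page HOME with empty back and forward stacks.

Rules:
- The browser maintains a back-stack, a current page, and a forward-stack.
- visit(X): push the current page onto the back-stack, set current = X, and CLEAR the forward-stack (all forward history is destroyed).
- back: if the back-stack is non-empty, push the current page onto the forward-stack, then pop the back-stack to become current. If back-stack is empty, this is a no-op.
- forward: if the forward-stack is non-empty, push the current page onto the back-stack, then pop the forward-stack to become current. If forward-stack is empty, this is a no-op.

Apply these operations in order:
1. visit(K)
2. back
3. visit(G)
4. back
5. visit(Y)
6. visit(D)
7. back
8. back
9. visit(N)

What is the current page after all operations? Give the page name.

After 1 (visit(K)): cur=K back=1 fwd=0
After 2 (back): cur=HOME back=0 fwd=1
After 3 (visit(G)): cur=G back=1 fwd=0
After 4 (back): cur=HOME back=0 fwd=1
After 5 (visit(Y)): cur=Y back=1 fwd=0
After 6 (visit(D)): cur=D back=2 fwd=0
After 7 (back): cur=Y back=1 fwd=1
After 8 (back): cur=HOME back=0 fwd=2
After 9 (visit(N)): cur=N back=1 fwd=0

Answer: N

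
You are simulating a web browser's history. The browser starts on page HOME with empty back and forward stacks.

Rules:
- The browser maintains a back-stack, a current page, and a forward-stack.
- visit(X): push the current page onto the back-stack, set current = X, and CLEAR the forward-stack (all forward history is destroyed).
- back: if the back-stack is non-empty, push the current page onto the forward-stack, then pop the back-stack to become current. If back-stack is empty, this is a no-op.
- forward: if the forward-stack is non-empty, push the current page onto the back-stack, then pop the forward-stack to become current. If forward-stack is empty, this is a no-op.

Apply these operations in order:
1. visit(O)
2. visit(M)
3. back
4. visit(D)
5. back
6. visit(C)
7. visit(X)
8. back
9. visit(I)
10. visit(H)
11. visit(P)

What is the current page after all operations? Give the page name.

After 1 (visit(O)): cur=O back=1 fwd=0
After 2 (visit(M)): cur=M back=2 fwd=0
After 3 (back): cur=O back=1 fwd=1
After 4 (visit(D)): cur=D back=2 fwd=0
After 5 (back): cur=O back=1 fwd=1
After 6 (visit(C)): cur=C back=2 fwd=0
After 7 (visit(X)): cur=X back=3 fwd=0
After 8 (back): cur=C back=2 fwd=1
After 9 (visit(I)): cur=I back=3 fwd=0
After 10 (visit(H)): cur=H back=4 fwd=0
After 11 (visit(P)): cur=P back=5 fwd=0

Answer: P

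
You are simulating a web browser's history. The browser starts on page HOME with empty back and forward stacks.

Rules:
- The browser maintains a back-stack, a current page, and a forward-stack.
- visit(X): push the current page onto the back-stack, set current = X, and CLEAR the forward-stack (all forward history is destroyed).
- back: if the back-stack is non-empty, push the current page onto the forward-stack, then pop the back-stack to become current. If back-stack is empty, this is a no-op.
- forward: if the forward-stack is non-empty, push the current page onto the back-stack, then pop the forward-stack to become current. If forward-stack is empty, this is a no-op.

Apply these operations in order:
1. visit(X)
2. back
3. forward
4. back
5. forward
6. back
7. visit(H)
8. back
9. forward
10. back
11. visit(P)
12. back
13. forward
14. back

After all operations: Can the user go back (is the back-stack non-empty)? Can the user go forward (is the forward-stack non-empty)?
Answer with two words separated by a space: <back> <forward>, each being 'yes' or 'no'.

Answer: no yes

Derivation:
After 1 (visit(X)): cur=X back=1 fwd=0
After 2 (back): cur=HOME back=0 fwd=1
After 3 (forward): cur=X back=1 fwd=0
After 4 (back): cur=HOME back=0 fwd=1
After 5 (forward): cur=X back=1 fwd=0
After 6 (back): cur=HOME back=0 fwd=1
After 7 (visit(H)): cur=H back=1 fwd=0
After 8 (back): cur=HOME back=0 fwd=1
After 9 (forward): cur=H back=1 fwd=0
After 10 (back): cur=HOME back=0 fwd=1
After 11 (visit(P)): cur=P back=1 fwd=0
After 12 (back): cur=HOME back=0 fwd=1
After 13 (forward): cur=P back=1 fwd=0
After 14 (back): cur=HOME back=0 fwd=1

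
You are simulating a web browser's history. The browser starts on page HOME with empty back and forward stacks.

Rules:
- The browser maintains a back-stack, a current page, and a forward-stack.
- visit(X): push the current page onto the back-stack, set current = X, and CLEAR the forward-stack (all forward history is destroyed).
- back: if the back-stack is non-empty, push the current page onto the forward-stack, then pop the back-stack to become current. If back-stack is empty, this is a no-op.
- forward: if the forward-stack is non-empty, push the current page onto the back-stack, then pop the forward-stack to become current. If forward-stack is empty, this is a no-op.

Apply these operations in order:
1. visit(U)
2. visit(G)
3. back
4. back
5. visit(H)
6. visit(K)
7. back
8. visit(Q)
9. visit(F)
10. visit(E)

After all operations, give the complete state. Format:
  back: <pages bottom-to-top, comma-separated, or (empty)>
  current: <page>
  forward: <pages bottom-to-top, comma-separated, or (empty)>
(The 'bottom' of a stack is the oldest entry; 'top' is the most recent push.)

Answer: back: HOME,H,Q,F
current: E
forward: (empty)

Derivation:
After 1 (visit(U)): cur=U back=1 fwd=0
After 2 (visit(G)): cur=G back=2 fwd=0
After 3 (back): cur=U back=1 fwd=1
After 4 (back): cur=HOME back=0 fwd=2
After 5 (visit(H)): cur=H back=1 fwd=0
After 6 (visit(K)): cur=K back=2 fwd=0
After 7 (back): cur=H back=1 fwd=1
After 8 (visit(Q)): cur=Q back=2 fwd=0
After 9 (visit(F)): cur=F back=3 fwd=0
After 10 (visit(E)): cur=E back=4 fwd=0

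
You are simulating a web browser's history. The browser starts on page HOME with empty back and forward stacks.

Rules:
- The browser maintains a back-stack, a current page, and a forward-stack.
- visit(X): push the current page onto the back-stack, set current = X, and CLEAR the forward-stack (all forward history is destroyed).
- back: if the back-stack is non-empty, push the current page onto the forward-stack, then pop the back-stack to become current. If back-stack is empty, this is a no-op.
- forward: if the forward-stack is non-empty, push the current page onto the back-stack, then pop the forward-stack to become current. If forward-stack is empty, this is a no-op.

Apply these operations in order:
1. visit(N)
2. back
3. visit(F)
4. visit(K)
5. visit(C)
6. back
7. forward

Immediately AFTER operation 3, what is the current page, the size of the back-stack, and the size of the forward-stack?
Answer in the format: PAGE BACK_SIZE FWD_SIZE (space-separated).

After 1 (visit(N)): cur=N back=1 fwd=0
After 2 (back): cur=HOME back=0 fwd=1
After 3 (visit(F)): cur=F back=1 fwd=0

F 1 0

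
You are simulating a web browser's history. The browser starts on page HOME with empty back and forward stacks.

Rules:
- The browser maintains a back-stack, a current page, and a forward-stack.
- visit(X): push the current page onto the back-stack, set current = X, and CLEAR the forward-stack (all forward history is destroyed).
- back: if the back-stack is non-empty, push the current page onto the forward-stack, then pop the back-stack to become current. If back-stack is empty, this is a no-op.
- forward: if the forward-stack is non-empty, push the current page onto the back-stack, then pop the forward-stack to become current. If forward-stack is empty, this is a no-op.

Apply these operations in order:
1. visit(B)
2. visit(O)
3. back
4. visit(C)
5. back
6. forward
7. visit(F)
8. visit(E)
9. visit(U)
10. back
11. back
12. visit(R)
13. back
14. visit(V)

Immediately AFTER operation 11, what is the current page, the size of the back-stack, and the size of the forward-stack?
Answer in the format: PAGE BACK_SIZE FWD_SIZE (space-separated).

After 1 (visit(B)): cur=B back=1 fwd=0
After 2 (visit(O)): cur=O back=2 fwd=0
After 3 (back): cur=B back=1 fwd=1
After 4 (visit(C)): cur=C back=2 fwd=0
After 5 (back): cur=B back=1 fwd=1
After 6 (forward): cur=C back=2 fwd=0
After 7 (visit(F)): cur=F back=3 fwd=0
After 8 (visit(E)): cur=E back=4 fwd=0
After 9 (visit(U)): cur=U back=5 fwd=0
After 10 (back): cur=E back=4 fwd=1
After 11 (back): cur=F back=3 fwd=2

F 3 2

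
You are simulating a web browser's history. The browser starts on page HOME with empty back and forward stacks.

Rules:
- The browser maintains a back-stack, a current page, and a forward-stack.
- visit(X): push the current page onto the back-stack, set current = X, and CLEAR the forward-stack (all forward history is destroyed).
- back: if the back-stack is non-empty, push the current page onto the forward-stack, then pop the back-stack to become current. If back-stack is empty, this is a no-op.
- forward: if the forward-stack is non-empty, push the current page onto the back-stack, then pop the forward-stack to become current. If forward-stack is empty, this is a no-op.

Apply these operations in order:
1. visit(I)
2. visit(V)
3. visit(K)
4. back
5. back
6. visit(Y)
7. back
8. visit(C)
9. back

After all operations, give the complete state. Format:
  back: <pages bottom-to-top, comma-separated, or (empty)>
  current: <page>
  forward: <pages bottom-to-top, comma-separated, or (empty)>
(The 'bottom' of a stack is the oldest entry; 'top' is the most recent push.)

Answer: back: HOME
current: I
forward: C

Derivation:
After 1 (visit(I)): cur=I back=1 fwd=0
After 2 (visit(V)): cur=V back=2 fwd=0
After 3 (visit(K)): cur=K back=3 fwd=0
After 4 (back): cur=V back=2 fwd=1
After 5 (back): cur=I back=1 fwd=2
After 6 (visit(Y)): cur=Y back=2 fwd=0
After 7 (back): cur=I back=1 fwd=1
After 8 (visit(C)): cur=C back=2 fwd=0
After 9 (back): cur=I back=1 fwd=1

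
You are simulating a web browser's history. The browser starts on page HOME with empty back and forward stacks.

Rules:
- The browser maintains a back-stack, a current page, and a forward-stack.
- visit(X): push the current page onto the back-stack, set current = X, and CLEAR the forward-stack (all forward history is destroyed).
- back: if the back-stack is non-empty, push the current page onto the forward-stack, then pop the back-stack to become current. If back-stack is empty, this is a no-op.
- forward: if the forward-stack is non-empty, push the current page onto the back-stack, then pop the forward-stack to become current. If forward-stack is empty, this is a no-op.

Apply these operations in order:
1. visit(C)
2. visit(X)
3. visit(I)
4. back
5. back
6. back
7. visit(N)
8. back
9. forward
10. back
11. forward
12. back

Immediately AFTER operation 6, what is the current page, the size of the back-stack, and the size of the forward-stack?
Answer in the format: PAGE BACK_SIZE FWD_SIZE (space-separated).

After 1 (visit(C)): cur=C back=1 fwd=0
After 2 (visit(X)): cur=X back=2 fwd=0
After 3 (visit(I)): cur=I back=3 fwd=0
After 4 (back): cur=X back=2 fwd=1
After 5 (back): cur=C back=1 fwd=2
After 6 (back): cur=HOME back=0 fwd=3

HOME 0 3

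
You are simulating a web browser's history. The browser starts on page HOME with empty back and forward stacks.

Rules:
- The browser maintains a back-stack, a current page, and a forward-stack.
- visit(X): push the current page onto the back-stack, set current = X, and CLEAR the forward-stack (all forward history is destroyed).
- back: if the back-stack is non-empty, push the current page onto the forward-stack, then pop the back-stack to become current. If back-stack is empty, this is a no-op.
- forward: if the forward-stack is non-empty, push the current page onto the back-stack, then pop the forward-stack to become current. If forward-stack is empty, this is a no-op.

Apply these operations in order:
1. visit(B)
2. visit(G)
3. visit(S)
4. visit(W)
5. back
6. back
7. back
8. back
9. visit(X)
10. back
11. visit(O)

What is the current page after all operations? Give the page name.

Answer: O

Derivation:
After 1 (visit(B)): cur=B back=1 fwd=0
After 2 (visit(G)): cur=G back=2 fwd=0
After 3 (visit(S)): cur=S back=3 fwd=0
After 4 (visit(W)): cur=W back=4 fwd=0
After 5 (back): cur=S back=3 fwd=1
After 6 (back): cur=G back=2 fwd=2
After 7 (back): cur=B back=1 fwd=3
After 8 (back): cur=HOME back=0 fwd=4
After 9 (visit(X)): cur=X back=1 fwd=0
After 10 (back): cur=HOME back=0 fwd=1
After 11 (visit(O)): cur=O back=1 fwd=0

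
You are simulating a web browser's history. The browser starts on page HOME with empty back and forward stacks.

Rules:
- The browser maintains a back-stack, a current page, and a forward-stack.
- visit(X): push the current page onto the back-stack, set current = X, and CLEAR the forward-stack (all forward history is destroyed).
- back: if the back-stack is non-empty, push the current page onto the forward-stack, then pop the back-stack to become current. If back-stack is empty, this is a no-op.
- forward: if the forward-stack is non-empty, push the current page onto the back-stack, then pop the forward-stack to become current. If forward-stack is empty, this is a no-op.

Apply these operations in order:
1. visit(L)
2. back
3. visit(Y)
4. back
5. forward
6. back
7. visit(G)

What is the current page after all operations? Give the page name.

After 1 (visit(L)): cur=L back=1 fwd=0
After 2 (back): cur=HOME back=0 fwd=1
After 3 (visit(Y)): cur=Y back=1 fwd=0
After 4 (back): cur=HOME back=0 fwd=1
After 5 (forward): cur=Y back=1 fwd=0
After 6 (back): cur=HOME back=0 fwd=1
After 7 (visit(G)): cur=G back=1 fwd=0

Answer: G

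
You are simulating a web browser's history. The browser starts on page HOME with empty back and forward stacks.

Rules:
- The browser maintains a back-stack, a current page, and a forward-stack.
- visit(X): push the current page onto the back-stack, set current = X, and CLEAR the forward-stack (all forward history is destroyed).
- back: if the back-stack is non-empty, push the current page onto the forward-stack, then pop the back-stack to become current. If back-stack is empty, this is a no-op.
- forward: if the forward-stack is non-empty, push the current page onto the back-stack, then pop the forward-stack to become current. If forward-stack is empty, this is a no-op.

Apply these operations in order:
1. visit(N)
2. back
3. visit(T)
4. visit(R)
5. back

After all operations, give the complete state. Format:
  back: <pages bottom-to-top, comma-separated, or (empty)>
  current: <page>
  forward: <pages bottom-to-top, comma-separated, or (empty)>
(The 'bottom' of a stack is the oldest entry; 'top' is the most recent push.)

Answer: back: HOME
current: T
forward: R

Derivation:
After 1 (visit(N)): cur=N back=1 fwd=0
After 2 (back): cur=HOME back=0 fwd=1
After 3 (visit(T)): cur=T back=1 fwd=0
After 4 (visit(R)): cur=R back=2 fwd=0
After 5 (back): cur=T back=1 fwd=1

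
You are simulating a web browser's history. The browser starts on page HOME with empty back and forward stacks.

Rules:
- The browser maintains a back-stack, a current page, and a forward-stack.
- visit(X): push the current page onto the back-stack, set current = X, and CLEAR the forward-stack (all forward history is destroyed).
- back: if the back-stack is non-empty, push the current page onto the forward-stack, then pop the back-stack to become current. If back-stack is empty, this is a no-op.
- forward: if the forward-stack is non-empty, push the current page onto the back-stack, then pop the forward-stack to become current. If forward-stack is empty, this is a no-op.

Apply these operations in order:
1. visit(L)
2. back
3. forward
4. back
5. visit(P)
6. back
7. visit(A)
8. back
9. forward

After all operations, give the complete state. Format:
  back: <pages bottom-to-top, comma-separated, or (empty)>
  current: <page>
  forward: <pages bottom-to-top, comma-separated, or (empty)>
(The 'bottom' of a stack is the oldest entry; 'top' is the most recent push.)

After 1 (visit(L)): cur=L back=1 fwd=0
After 2 (back): cur=HOME back=0 fwd=1
After 3 (forward): cur=L back=1 fwd=0
After 4 (back): cur=HOME back=0 fwd=1
After 5 (visit(P)): cur=P back=1 fwd=0
After 6 (back): cur=HOME back=0 fwd=1
After 7 (visit(A)): cur=A back=1 fwd=0
After 8 (back): cur=HOME back=0 fwd=1
After 9 (forward): cur=A back=1 fwd=0

Answer: back: HOME
current: A
forward: (empty)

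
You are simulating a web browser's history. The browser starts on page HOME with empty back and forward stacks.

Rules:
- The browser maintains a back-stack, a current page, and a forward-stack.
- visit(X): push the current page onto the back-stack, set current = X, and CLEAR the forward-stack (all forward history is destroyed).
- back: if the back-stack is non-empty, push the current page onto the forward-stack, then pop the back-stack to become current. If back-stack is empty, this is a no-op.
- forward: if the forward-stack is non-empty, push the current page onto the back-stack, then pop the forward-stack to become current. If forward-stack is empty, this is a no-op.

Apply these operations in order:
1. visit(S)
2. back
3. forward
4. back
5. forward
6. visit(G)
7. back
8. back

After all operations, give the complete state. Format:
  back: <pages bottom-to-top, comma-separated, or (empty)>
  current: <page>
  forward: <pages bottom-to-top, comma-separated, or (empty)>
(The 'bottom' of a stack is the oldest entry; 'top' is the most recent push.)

Answer: back: (empty)
current: HOME
forward: G,S

Derivation:
After 1 (visit(S)): cur=S back=1 fwd=0
After 2 (back): cur=HOME back=0 fwd=1
After 3 (forward): cur=S back=1 fwd=0
After 4 (back): cur=HOME back=0 fwd=1
After 5 (forward): cur=S back=1 fwd=0
After 6 (visit(G)): cur=G back=2 fwd=0
After 7 (back): cur=S back=1 fwd=1
After 8 (back): cur=HOME back=0 fwd=2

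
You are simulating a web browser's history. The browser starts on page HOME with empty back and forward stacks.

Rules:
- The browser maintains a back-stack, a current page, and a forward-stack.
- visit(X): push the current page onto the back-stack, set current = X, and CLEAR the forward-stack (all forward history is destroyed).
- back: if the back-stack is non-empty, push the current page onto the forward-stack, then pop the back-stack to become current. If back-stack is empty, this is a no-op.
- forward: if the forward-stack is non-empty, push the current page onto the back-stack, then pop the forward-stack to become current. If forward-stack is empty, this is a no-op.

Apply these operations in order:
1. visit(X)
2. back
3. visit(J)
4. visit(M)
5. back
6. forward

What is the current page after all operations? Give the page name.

Answer: M

Derivation:
After 1 (visit(X)): cur=X back=1 fwd=0
After 2 (back): cur=HOME back=0 fwd=1
After 3 (visit(J)): cur=J back=1 fwd=0
After 4 (visit(M)): cur=M back=2 fwd=0
After 5 (back): cur=J back=1 fwd=1
After 6 (forward): cur=M back=2 fwd=0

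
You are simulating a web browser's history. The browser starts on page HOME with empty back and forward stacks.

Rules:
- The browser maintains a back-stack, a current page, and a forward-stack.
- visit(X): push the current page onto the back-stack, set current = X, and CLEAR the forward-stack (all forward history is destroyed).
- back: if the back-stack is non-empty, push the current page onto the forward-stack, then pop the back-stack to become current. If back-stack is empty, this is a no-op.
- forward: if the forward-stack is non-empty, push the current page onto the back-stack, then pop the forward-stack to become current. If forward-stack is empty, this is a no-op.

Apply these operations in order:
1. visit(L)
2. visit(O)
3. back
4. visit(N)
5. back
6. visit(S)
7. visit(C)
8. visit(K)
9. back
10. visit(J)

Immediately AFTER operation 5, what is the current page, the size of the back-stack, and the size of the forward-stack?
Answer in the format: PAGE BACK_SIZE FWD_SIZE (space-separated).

After 1 (visit(L)): cur=L back=1 fwd=0
After 2 (visit(O)): cur=O back=2 fwd=0
After 3 (back): cur=L back=1 fwd=1
After 4 (visit(N)): cur=N back=2 fwd=0
After 5 (back): cur=L back=1 fwd=1

L 1 1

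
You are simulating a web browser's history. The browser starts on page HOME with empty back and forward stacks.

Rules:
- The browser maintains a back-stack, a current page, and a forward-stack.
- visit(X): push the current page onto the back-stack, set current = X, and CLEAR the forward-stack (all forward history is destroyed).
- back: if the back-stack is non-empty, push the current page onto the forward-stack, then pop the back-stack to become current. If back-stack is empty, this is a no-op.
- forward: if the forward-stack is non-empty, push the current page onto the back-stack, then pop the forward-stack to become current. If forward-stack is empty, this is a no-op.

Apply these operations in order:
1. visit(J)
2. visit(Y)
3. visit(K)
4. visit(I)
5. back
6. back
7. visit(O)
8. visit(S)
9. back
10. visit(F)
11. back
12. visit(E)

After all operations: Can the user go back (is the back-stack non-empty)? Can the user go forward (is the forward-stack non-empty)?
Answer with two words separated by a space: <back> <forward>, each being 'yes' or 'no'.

After 1 (visit(J)): cur=J back=1 fwd=0
After 2 (visit(Y)): cur=Y back=2 fwd=0
After 3 (visit(K)): cur=K back=3 fwd=0
After 4 (visit(I)): cur=I back=4 fwd=0
After 5 (back): cur=K back=3 fwd=1
After 6 (back): cur=Y back=2 fwd=2
After 7 (visit(O)): cur=O back=3 fwd=0
After 8 (visit(S)): cur=S back=4 fwd=0
After 9 (back): cur=O back=3 fwd=1
After 10 (visit(F)): cur=F back=4 fwd=0
After 11 (back): cur=O back=3 fwd=1
After 12 (visit(E)): cur=E back=4 fwd=0

Answer: yes no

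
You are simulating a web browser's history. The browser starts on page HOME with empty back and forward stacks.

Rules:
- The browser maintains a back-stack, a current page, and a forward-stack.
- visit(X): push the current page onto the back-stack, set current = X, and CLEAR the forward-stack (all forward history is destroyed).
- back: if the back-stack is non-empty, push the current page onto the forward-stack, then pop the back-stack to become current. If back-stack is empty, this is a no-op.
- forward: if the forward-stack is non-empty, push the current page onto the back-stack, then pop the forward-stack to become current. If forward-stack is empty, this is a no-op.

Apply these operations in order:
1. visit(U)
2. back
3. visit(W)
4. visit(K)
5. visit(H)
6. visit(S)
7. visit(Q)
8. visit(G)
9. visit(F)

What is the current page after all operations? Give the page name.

Answer: F

Derivation:
After 1 (visit(U)): cur=U back=1 fwd=0
After 2 (back): cur=HOME back=0 fwd=1
After 3 (visit(W)): cur=W back=1 fwd=0
After 4 (visit(K)): cur=K back=2 fwd=0
After 5 (visit(H)): cur=H back=3 fwd=0
After 6 (visit(S)): cur=S back=4 fwd=0
After 7 (visit(Q)): cur=Q back=5 fwd=0
After 8 (visit(G)): cur=G back=6 fwd=0
After 9 (visit(F)): cur=F back=7 fwd=0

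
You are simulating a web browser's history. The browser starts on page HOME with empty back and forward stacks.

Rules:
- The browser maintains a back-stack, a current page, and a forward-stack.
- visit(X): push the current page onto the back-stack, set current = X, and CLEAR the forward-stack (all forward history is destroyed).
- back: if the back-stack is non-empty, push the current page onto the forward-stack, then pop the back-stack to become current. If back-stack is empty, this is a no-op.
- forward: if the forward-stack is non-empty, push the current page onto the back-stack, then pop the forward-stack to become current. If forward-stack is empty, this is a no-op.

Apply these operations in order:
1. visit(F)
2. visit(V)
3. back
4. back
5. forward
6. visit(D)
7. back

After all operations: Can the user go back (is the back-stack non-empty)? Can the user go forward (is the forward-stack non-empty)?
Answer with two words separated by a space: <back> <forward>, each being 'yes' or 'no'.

Answer: yes yes

Derivation:
After 1 (visit(F)): cur=F back=1 fwd=0
After 2 (visit(V)): cur=V back=2 fwd=0
After 3 (back): cur=F back=1 fwd=1
After 4 (back): cur=HOME back=0 fwd=2
After 5 (forward): cur=F back=1 fwd=1
After 6 (visit(D)): cur=D back=2 fwd=0
After 7 (back): cur=F back=1 fwd=1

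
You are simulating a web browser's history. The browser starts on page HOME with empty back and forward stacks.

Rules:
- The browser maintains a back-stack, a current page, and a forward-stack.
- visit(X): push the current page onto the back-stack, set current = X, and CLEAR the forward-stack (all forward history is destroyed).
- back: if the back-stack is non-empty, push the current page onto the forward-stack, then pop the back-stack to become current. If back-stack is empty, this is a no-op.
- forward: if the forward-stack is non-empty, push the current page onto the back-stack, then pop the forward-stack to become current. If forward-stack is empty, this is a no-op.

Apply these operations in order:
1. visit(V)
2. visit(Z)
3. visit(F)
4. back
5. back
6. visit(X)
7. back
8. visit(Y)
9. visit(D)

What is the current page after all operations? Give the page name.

After 1 (visit(V)): cur=V back=1 fwd=0
After 2 (visit(Z)): cur=Z back=2 fwd=0
After 3 (visit(F)): cur=F back=3 fwd=0
After 4 (back): cur=Z back=2 fwd=1
After 5 (back): cur=V back=1 fwd=2
After 6 (visit(X)): cur=X back=2 fwd=0
After 7 (back): cur=V back=1 fwd=1
After 8 (visit(Y)): cur=Y back=2 fwd=0
After 9 (visit(D)): cur=D back=3 fwd=0

Answer: D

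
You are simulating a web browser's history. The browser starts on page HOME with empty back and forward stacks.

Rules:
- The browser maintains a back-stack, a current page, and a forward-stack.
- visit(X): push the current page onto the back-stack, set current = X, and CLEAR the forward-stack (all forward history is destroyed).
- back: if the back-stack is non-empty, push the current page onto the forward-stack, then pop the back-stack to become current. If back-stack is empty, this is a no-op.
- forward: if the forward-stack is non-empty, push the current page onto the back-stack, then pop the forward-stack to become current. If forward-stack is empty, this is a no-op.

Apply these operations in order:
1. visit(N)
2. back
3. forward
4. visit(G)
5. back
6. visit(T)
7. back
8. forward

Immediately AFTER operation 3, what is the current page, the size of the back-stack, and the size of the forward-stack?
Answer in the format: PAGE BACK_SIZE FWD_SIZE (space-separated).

After 1 (visit(N)): cur=N back=1 fwd=0
After 2 (back): cur=HOME back=0 fwd=1
After 3 (forward): cur=N back=1 fwd=0

N 1 0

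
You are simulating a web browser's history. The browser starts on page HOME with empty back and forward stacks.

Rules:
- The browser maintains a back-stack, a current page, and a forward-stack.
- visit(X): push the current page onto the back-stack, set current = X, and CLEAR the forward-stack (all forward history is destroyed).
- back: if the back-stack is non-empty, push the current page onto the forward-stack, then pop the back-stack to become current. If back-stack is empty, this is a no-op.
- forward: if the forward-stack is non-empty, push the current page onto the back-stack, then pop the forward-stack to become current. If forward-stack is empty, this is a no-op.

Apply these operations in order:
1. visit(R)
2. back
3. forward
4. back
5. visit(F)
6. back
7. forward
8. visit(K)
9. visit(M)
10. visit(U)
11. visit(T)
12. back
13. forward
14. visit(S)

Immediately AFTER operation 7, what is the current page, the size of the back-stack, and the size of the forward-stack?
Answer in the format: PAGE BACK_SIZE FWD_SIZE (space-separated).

After 1 (visit(R)): cur=R back=1 fwd=0
After 2 (back): cur=HOME back=0 fwd=1
After 3 (forward): cur=R back=1 fwd=0
After 4 (back): cur=HOME back=0 fwd=1
After 5 (visit(F)): cur=F back=1 fwd=0
After 6 (back): cur=HOME back=0 fwd=1
After 7 (forward): cur=F back=1 fwd=0

F 1 0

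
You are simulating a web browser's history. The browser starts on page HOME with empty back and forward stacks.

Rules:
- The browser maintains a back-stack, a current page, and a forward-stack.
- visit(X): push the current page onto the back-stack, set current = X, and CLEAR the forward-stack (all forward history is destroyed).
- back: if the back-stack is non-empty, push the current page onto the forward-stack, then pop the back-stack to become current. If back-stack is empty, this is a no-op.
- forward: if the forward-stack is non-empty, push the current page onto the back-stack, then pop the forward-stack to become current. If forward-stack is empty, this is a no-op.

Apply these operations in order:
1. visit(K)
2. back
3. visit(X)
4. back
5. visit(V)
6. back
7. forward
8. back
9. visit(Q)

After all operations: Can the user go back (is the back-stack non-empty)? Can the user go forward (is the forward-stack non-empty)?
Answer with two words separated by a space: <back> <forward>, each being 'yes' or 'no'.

After 1 (visit(K)): cur=K back=1 fwd=0
After 2 (back): cur=HOME back=0 fwd=1
After 3 (visit(X)): cur=X back=1 fwd=0
After 4 (back): cur=HOME back=0 fwd=1
After 5 (visit(V)): cur=V back=1 fwd=0
After 6 (back): cur=HOME back=0 fwd=1
After 7 (forward): cur=V back=1 fwd=0
After 8 (back): cur=HOME back=0 fwd=1
After 9 (visit(Q)): cur=Q back=1 fwd=0

Answer: yes no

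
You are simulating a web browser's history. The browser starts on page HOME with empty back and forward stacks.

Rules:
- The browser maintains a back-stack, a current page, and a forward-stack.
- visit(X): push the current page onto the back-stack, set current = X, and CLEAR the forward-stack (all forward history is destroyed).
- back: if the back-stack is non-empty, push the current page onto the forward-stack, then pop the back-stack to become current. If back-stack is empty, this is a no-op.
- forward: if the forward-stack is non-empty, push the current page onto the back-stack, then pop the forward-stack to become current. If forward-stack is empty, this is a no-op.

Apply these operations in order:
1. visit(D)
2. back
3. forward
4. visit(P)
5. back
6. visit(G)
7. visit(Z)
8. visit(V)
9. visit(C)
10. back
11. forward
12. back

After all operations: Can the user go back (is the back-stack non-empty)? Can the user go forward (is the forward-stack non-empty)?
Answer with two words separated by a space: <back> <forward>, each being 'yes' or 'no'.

After 1 (visit(D)): cur=D back=1 fwd=0
After 2 (back): cur=HOME back=0 fwd=1
After 3 (forward): cur=D back=1 fwd=0
After 4 (visit(P)): cur=P back=2 fwd=0
After 5 (back): cur=D back=1 fwd=1
After 6 (visit(G)): cur=G back=2 fwd=0
After 7 (visit(Z)): cur=Z back=3 fwd=0
After 8 (visit(V)): cur=V back=4 fwd=0
After 9 (visit(C)): cur=C back=5 fwd=0
After 10 (back): cur=V back=4 fwd=1
After 11 (forward): cur=C back=5 fwd=0
After 12 (back): cur=V back=4 fwd=1

Answer: yes yes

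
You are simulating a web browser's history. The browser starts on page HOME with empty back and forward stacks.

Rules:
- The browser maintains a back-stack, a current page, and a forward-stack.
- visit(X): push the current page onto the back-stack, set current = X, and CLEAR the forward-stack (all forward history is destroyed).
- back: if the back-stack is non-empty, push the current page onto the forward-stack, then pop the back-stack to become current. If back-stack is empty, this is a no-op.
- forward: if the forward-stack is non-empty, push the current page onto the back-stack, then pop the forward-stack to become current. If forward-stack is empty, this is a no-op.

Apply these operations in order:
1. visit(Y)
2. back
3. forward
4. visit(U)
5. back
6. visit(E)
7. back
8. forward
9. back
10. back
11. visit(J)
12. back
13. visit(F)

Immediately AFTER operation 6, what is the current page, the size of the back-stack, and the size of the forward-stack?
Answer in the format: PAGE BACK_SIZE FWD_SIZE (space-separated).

After 1 (visit(Y)): cur=Y back=1 fwd=0
After 2 (back): cur=HOME back=0 fwd=1
After 3 (forward): cur=Y back=1 fwd=0
After 4 (visit(U)): cur=U back=2 fwd=0
After 5 (back): cur=Y back=1 fwd=1
After 6 (visit(E)): cur=E back=2 fwd=0

E 2 0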